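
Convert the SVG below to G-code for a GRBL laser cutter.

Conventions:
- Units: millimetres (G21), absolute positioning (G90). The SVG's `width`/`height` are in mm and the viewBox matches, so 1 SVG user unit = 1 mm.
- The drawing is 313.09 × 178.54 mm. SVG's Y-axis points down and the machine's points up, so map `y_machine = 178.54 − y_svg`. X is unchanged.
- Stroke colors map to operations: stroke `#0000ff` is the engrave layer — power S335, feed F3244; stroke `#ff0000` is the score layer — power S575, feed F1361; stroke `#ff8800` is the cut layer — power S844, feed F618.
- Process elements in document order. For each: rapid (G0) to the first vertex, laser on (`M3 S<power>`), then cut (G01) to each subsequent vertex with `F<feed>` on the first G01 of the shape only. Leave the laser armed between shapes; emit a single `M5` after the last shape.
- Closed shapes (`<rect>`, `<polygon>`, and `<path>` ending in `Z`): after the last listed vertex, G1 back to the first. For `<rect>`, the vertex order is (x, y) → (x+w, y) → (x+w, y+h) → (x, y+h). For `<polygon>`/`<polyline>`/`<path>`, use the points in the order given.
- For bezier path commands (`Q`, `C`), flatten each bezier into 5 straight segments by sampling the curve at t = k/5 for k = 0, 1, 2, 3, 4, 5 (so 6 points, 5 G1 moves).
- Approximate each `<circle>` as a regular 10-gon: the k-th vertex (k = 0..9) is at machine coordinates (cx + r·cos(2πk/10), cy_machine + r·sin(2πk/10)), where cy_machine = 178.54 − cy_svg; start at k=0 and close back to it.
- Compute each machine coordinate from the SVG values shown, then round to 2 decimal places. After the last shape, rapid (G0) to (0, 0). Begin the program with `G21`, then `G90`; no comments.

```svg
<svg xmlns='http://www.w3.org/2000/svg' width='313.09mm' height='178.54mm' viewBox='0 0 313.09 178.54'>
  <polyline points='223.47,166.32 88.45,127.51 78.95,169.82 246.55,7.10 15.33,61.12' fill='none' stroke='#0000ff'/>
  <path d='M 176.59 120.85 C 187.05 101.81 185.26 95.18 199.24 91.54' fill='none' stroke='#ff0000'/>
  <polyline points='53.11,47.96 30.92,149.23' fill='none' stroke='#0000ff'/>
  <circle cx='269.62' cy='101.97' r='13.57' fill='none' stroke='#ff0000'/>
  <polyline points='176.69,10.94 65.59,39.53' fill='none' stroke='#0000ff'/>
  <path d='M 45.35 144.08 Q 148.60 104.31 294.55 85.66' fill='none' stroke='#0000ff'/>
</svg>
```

Since the viewBox matches the mm dimensions, user units are millimetres directly. The only transform is the Y-flip y_m = 178.54 − y_svg.

Shape 1 is a open polyline drawn with `<polyline>`. Its stroke #0000ff means engrave at S335, F3244. After flipping Y the toolpath is (223.47,12.22) → (88.45,51.03) → (78.95,8.72) → (246.55,171.44) → (15.33,117.42).

Shape 2 is a cubic bezier drawn with `<path>`. Its stroke #ff0000 means score at S575, F1361. After flipping Y the toolpath is (176.59,57.69) → (181.62,67.70) → (185.06,75.18) → (188.24,80.59) → (192.52,84.38) → (199.24,87.00).

Shape 3 is a line segment drawn with `<polyline>`. Its stroke #0000ff means engrave at S335, F3244. After flipping Y the toolpath is (53.11,130.58) → (30.92,29.31).

Shape 4 is a circle drawn with `<circle>`. Its stroke #ff0000 means score at S575, F1361. After flipping Y the toolpath is (283.19,76.57) → (280.60,84.55) → (273.81,89.48) → (265.43,89.48) → (258.64,84.55) → (256.05,76.57) → (258.64,68.59) → (265.43,63.66) → (273.81,63.66) → (280.60,68.59) → (283.19,76.57), returning to the start.

Shape 5 is a line segment drawn with `<polyline>`. Its stroke #0000ff means engrave at S335, F3244. After flipping Y the toolpath is (176.69,167.60) → (65.59,139.01).

Shape 6 is a quadratic bezier drawn with `<path>`. Its stroke #0000ff means engrave at S335, F3244. After flipping Y the toolpath is (45.35,34.46) → (88.36,49.52) → (134.78,62.90) → (184.62,74.58) → (237.88,84.58) → (294.55,92.88).

G21
G90
G0 X223.47 Y12.22
M3 S335
G01 X88.45 Y51.03 F3244
G01 X78.95 Y8.72
G01 X246.55 Y171.44
G01 X15.33 Y117.42
G0 X176.59 Y57.69
M3 S575
G01 X181.62 Y67.70 F1361
G01 X185.06 Y75.18
G01 X188.24 Y80.59
G01 X192.52 Y84.38
G01 X199.24 Y87.00
G0 X53.11 Y130.58
M3 S335
G01 X30.92 Y29.31 F3244
G0 X283.19 Y76.57
M3 S575
G01 X280.60 Y84.55 F1361
G01 X273.81 Y89.48
G01 X265.43 Y89.48
G01 X258.64 Y84.55
G01 X256.05 Y76.57
G01 X258.64 Y68.59
G01 X265.43 Y63.66
G01 X273.81 Y63.66
G01 X280.60 Y68.59
G01 X283.19 Y76.57
G0 X176.69 Y167.60
M3 S335
G01 X65.59 Y139.01 F3244
G0 X45.35 Y34.46
M3 S335
G01 X88.36 Y49.52 F3244
G01 X134.78 Y62.90
G01 X184.62 Y74.58
G01 X237.88 Y84.58
G01 X294.55 Y92.88
M5
G0 X0.00 Y0.00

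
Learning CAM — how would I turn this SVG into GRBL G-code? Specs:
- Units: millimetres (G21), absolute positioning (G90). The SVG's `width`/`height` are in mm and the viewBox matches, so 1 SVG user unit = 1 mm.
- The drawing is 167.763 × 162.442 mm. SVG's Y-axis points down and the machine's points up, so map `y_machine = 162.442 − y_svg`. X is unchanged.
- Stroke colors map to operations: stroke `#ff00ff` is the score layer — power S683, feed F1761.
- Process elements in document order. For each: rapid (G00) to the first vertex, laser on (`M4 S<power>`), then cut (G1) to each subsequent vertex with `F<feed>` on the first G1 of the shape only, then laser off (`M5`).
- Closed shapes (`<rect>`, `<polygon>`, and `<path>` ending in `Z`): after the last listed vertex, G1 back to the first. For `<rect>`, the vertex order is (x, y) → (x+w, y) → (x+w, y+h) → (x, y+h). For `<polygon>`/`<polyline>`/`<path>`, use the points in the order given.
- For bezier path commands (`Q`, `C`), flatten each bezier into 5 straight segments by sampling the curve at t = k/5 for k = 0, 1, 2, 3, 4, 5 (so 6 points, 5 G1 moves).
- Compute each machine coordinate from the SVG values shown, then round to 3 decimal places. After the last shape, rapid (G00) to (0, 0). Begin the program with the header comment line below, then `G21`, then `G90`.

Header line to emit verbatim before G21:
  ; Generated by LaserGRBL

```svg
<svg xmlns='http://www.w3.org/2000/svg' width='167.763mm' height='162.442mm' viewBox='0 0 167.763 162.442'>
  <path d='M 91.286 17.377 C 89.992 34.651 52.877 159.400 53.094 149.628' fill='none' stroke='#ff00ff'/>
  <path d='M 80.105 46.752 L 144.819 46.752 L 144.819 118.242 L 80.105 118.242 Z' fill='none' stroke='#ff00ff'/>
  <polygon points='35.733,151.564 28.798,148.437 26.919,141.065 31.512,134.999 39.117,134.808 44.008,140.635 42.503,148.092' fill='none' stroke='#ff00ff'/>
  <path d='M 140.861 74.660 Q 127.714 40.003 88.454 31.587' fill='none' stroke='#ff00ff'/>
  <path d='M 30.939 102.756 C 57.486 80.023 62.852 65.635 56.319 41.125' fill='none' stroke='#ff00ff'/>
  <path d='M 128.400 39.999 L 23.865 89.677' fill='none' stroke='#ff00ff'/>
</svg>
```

; Generated by LaserGRBL
G21
G90
G00 X91.286 Y145.065
M4 S683
G1 X86.796 Y123.740 F1761
G1 X77.221 Y88.236
G1 X66.071 Y50.170
G1 X56.858 Y21.157
G1 X53.094 Y12.814
M5
G00 X80.105 Y115.690
M4 S683
G1 X144.819 Y115.690 F1761
G1 X144.819 Y44.200
G1 X80.105 Y44.200
G1 X80.105 Y115.690
M5
G00 X35.733 Y10.878
M4 S683
G1 X28.798 Y14.005 F1761
G1 X26.919 Y21.377
G1 X31.512 Y27.443
G1 X39.117 Y27.634
G1 X44.008 Y21.807
G1 X42.503 Y14.350
G1 X35.733 Y10.878
M5
G00 X140.861 Y87.782
M4 S683
G1 X134.558 Y100.595 F1761
G1 X126.165 Y111.309
G1 X115.684 Y119.924
G1 X103.113 Y126.439
G1 X88.454 Y130.855
M5
G00 X30.939 Y59.686
M4 S683
G1 X44.400 Y72.472 F1761
G1 X53.223 Y84.142
G1 X57.853 Y95.582
G1 X58.737 Y107.678
G1 X56.319 Y121.317
M5
G00 X128.400 Y122.443
M4 S683
G1 X23.865 Y72.765 F1761
M5
G00 X0.000 Y0.000

Since the viewBox matches the mm dimensions, user units are millimetres directly. The only transform is the Y-flip y_m = 162.442 − y_svg.

Shape 1 is a cubic bezier drawn with `<path>`. Its stroke #ff00ff means score at S683, F1761. After flipping Y the toolpath is (91.286,145.065) → (86.796,123.740) → (77.221,88.236) → (66.071,50.170) → (56.858,21.157) → (53.094,12.814).

Shape 2 is a rectangle drawn with `<path>`. Its stroke #ff00ff means score at S683, F1761. After flipping Y the toolpath is (80.105,115.690) → (144.819,115.690) → (144.819,44.200) → (80.105,44.200) → (80.105,115.690), returning to the start.

Shape 3 is a regular polygon drawn with `<polygon>`. Its stroke #ff00ff means score at S683, F1761. After flipping Y the toolpath is (35.733,10.878) → (28.798,14.005) → (26.919,21.377) → (31.512,27.443) → (39.117,27.634) → (44.008,21.807) → (42.503,14.350) → (35.733,10.878), returning to the start.

Shape 4 is a quadratic bezier drawn with `<path>`. Its stroke #ff00ff means score at S683, F1761. After flipping Y the toolpath is (140.861,87.782) → (134.558,100.595) → (126.165,111.309) → (115.684,119.924) → (103.113,126.439) → (88.454,130.855).

Shape 5 is a cubic bezier drawn with `<path>`. Its stroke #ff00ff means score at S683, F1761. After flipping Y the toolpath is (30.939,59.686) → (44.400,72.472) → (53.223,84.142) → (57.853,95.582) → (58.737,107.678) → (56.319,121.317).

Shape 6 is a line segment drawn with `<path>`. Its stroke #ff00ff means score at S683, F1761. After flipping Y the toolpath is (128.400,122.443) → (23.865,72.765).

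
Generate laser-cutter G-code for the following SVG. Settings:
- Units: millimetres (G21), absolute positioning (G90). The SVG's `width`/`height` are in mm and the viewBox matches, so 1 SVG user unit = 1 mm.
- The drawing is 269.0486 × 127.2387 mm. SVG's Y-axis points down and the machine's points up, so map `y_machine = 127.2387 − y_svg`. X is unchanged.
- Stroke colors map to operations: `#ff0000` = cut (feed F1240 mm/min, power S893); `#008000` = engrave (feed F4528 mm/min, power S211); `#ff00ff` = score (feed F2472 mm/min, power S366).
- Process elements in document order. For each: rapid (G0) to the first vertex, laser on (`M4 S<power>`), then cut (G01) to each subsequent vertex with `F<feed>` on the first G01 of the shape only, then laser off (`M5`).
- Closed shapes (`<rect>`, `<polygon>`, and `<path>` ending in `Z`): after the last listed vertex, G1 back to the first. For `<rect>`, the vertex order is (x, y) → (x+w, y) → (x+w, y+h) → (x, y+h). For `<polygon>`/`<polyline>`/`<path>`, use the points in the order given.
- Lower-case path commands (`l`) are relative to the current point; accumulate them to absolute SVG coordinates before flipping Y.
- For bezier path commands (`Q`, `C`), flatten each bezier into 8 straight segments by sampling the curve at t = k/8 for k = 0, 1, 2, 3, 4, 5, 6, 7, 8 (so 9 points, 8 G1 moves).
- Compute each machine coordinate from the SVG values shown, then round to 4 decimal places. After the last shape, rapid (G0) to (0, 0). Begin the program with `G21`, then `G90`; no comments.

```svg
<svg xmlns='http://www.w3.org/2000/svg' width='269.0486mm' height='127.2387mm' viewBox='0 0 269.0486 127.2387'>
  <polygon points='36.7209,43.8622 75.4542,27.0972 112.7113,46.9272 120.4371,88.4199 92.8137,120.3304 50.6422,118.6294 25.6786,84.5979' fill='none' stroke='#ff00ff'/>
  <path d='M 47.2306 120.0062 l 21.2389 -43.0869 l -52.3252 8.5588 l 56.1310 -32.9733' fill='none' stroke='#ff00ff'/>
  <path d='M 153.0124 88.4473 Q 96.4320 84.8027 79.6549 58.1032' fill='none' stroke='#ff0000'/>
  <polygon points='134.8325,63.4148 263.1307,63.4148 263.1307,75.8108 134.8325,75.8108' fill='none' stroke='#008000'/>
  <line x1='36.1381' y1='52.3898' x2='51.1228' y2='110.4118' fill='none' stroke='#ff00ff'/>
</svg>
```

G21
G90
G0 X36.7209 Y83.3765
M4 S366
G01 X75.4542 Y100.1415 F2472
G01 X112.7113 Y80.3115
G01 X120.4371 Y38.8188
G01 X92.8137 Y6.9083
G01 X50.6422 Y8.6093
G01 X25.6786 Y42.6408
G01 X36.7209 Y83.3765
M5
G0 X47.2306 Y7.2325
M4 S366
G01 X68.4695 Y50.3194 F2472
G01 X16.1443 Y41.7606
G01 X72.2753 Y74.7339
M5
G0 X153.0124 Y38.7914
M4 S893
G01 X139.4892 Y40.0628 F1240
G01 X127.2099 Y42.0546
G01 X116.1744 Y44.7669
G01 X106.3828 Y48.1997
G01 X97.8351 Y52.3530
G01 X90.5312 Y57.2267
G01 X84.4711 Y62.8209
G01 X79.6549 Y69.1355
M5
G0 X134.8325 Y63.8239
M4 S211
G01 X263.1307 Y63.8239 F4528
G01 X263.1307 Y51.4279
G01 X134.8325 Y51.4279
G01 X134.8325 Y63.8239
M5
G0 X36.1381 Y74.8489
M4 S366
G01 X51.1228 Y16.8269 F2472
M5
G0 X0.0000 Y0.0000

1 u = 1 mm; y_m = 127.2387 − y.

[1] `<polygon>` regular polygon, #ff00ff→score S366 F2472: (36.7209,83.3765) → (75.4542,100.1415) → (112.7113,80.3115) → (120.4371,38.8188) → (92.8137,6.9083) → (50.6422,8.6093) → (25.6786,42.6408) → (36.7209,83.3765) (closed)

[2] `<path>` open polyline, #ff00ff→score S366 F2472: (47.2306,7.2325) → (68.4695,50.3194) → (16.1443,41.7606) → (72.2753,74.7339)

[3] `<path>` quadratic bezier, #ff0000→cut S893 F1240: (153.0124,38.7914) → (139.4892,40.0628) → (127.2099,42.0546) → (116.1744,44.7669) → (106.3828,48.1997) → (97.8351,52.3530) → (90.5312,57.2267) → (84.4711,62.8209) → (79.6549,69.1355)

[4] `<polygon>` rectangle, #008000→engrave S211 F4528: (134.8325,63.8239) → (263.1307,63.8239) → (263.1307,51.4279) → (134.8325,51.4279) → (134.8325,63.8239) (closed)

[5] `<line>` line segment, #ff00ff→score S366 F2472: (36.1381,74.8489) → (51.1228,16.8269)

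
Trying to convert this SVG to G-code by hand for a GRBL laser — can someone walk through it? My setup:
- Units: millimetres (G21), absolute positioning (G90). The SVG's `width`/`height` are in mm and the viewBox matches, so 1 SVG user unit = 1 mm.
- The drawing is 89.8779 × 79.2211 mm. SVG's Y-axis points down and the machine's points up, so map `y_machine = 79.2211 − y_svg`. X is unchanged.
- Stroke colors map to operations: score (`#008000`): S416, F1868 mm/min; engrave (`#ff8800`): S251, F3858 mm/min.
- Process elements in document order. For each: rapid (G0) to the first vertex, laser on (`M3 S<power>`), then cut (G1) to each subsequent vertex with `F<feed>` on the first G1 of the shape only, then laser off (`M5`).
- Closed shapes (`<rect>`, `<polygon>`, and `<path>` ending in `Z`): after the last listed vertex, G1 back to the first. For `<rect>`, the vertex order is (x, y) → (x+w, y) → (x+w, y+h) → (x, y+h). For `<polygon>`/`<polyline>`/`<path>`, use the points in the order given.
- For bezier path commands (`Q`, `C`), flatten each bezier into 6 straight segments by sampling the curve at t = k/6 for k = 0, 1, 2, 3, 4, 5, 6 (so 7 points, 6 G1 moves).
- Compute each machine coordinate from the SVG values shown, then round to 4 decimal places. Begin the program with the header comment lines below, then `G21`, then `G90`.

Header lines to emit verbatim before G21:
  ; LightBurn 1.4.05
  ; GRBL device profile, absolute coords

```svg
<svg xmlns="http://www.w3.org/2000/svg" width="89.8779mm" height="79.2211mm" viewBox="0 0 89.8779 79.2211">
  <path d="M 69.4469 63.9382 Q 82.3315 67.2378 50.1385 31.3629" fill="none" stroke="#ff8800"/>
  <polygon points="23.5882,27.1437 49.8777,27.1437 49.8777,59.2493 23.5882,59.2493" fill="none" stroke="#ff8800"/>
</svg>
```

; LightBurn 1.4.05
; GRBL device profile, absolute coords
G21
G90
G0 X69.4469 Y15.2829
M3 S251
G1 X72.4896 Y15.2712 F3858
G1 X73.0280 Y17.4359
G1 X71.0621 Y21.7769
G1 X66.5919 Y28.2943
G1 X59.6173 Y36.9881
G1 X50.1385 Y47.8582
M5
G0 X23.5882 Y52.0774
M3 S251
G1 X49.8777 Y52.0774 F3858
G1 X49.8777 Y19.9718
G1 X23.5882 Y19.9718
G1 X23.5882 Y52.0774
M5

Since the viewBox matches the mm dimensions, user units are millimetres directly. The only transform is the Y-flip y_m = 79.2211 − y_svg.

Shape 1 is a quadratic bezier drawn with `<path>`. Its stroke #ff8800 means engrave at S251, F3858. After flipping Y the toolpath is (69.4469,15.2829) → (72.4896,15.2712) → (73.0280,17.4359) → (71.0621,21.7769) → (66.5919,28.2943) → (59.6173,36.9881) → (50.1385,47.8582).

Shape 2 is a rectangle drawn with `<polygon>`. Its stroke #ff8800 means engrave at S251, F3858. After flipping Y the toolpath is (23.5882,52.0774) → (49.8777,52.0774) → (49.8777,19.9718) → (23.5882,19.9718) → (23.5882,52.0774), returning to the start.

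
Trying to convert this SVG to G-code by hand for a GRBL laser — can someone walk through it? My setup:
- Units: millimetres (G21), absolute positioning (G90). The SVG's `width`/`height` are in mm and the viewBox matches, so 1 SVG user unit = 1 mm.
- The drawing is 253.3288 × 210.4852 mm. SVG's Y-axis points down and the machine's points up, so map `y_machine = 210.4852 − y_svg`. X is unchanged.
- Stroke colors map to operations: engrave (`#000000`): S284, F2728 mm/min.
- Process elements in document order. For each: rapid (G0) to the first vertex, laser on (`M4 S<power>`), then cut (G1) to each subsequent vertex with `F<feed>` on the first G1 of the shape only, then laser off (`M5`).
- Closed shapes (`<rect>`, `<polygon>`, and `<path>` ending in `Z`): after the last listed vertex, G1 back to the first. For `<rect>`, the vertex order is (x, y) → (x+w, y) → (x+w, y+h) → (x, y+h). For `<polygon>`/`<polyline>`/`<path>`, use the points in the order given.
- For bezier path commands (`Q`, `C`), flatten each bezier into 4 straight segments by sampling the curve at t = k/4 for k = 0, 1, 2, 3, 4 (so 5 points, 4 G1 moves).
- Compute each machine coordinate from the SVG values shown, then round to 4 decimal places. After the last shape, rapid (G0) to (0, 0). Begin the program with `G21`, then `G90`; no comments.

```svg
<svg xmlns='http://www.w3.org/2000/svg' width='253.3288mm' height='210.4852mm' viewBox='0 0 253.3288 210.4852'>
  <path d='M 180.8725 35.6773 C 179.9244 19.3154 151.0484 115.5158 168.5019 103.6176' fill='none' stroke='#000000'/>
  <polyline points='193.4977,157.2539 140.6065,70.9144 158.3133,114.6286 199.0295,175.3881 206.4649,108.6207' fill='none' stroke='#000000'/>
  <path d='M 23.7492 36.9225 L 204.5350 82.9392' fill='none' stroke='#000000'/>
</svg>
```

G21
G90
G0 X180.8725 Y174.8079
M4 S284
G1 X176.0852 Y169.4217 F2728
G1 X167.7866 Y142.5116
G1 X162.9383 Y114.7646
G1 X168.5019 Y106.8676
M5
G0 X193.4977 Y53.2313
M4 S284
G1 X140.6065 Y139.5708 F2728
G1 X158.3133 Y95.8566
G1 X199.0295 Y35.0971
G1 X206.4649 Y101.8645
M5
G0 X23.7492 Y173.5627
M4 S284
G1 X204.5350 Y127.5460 F2728
M5
G0 X0.0000 Y0.0000

1 u = 1 mm; y_m = 210.4852 − y.

[1] `<path>` cubic bezier, #000000→engrave S284 F2728: (180.8725,174.8079) → (176.0852,169.4217) → (167.7866,142.5116) → (162.9383,114.7646) → (168.5019,106.8676)

[2] `<polyline>` open polyline, #000000→engrave S284 F2728: (193.4977,53.2313) → (140.6065,139.5708) → (158.3133,95.8566) → (199.0295,35.0971) → (206.4649,101.8645)

[3] `<path>` line segment, #000000→engrave S284 F2728: (23.7492,173.5627) → (204.5350,127.5460)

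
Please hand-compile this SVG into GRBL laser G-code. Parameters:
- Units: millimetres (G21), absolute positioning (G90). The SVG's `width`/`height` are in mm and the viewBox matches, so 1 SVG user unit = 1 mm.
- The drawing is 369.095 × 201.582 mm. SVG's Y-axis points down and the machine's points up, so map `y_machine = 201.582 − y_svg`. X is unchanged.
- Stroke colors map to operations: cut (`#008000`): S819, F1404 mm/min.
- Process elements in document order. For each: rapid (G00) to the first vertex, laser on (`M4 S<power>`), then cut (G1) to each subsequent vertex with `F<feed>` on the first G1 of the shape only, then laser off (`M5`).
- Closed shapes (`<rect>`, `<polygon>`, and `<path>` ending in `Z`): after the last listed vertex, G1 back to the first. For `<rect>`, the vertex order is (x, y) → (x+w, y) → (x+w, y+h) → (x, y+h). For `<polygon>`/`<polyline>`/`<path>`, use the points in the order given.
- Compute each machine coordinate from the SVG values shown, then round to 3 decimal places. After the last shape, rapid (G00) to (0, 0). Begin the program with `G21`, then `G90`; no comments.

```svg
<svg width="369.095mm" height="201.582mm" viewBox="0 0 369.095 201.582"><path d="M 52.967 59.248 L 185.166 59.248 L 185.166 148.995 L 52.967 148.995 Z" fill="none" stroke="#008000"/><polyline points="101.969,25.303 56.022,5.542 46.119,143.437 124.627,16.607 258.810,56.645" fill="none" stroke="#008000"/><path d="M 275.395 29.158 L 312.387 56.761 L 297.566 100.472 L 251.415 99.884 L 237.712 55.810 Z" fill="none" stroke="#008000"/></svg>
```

G21
G90
G00 X52.967 Y142.334
M4 S819
G1 X185.166 Y142.334 F1404
G1 X185.166 Y52.587
G1 X52.967 Y52.587
G1 X52.967 Y142.334
M5
G00 X101.969 Y176.279
M4 S819
G1 X56.022 Y196.040 F1404
G1 X46.119 Y58.145
G1 X124.627 Y184.975
G1 X258.810 Y144.937
M5
G00 X275.395 Y172.424
M4 S819
G1 X312.387 Y144.821 F1404
G1 X297.566 Y101.110
G1 X251.415 Y101.698
G1 X237.712 Y145.772
G1 X275.395 Y172.424
M5
G00 X0.000 Y0.000

viewBox `0 0 369.095 201.582` with mm width/height → 1 unit = 1 mm. Flip: y_m = 201.582 − y_svg.

**Shape 1** — `<path>` rectangle, stroke `#008000` → cut (S819, F1404). Machine vertices: (52.967,142.334) → (185.166,142.334) → (185.166,52.587) → (52.967,52.587) → (52.967,142.334). Closed: final G1 returns to the first vertex.

**Shape 2** — `<polyline>` open polyline, stroke `#008000` → cut (S819, F1404). Machine vertices: (101.969,176.279) → (56.022,196.040) → (46.119,58.145) → (124.627,184.975) → (258.810,144.937). Open path.

**Shape 3** — `<path>` regular polygon, stroke `#008000` → cut (S819, F1404). Machine vertices: (275.395,172.424) → (312.387,144.821) → (297.566,101.110) → (251.415,101.698) → (237.712,145.772) → (275.395,172.424). Closed: final G1 returns to the first vertex.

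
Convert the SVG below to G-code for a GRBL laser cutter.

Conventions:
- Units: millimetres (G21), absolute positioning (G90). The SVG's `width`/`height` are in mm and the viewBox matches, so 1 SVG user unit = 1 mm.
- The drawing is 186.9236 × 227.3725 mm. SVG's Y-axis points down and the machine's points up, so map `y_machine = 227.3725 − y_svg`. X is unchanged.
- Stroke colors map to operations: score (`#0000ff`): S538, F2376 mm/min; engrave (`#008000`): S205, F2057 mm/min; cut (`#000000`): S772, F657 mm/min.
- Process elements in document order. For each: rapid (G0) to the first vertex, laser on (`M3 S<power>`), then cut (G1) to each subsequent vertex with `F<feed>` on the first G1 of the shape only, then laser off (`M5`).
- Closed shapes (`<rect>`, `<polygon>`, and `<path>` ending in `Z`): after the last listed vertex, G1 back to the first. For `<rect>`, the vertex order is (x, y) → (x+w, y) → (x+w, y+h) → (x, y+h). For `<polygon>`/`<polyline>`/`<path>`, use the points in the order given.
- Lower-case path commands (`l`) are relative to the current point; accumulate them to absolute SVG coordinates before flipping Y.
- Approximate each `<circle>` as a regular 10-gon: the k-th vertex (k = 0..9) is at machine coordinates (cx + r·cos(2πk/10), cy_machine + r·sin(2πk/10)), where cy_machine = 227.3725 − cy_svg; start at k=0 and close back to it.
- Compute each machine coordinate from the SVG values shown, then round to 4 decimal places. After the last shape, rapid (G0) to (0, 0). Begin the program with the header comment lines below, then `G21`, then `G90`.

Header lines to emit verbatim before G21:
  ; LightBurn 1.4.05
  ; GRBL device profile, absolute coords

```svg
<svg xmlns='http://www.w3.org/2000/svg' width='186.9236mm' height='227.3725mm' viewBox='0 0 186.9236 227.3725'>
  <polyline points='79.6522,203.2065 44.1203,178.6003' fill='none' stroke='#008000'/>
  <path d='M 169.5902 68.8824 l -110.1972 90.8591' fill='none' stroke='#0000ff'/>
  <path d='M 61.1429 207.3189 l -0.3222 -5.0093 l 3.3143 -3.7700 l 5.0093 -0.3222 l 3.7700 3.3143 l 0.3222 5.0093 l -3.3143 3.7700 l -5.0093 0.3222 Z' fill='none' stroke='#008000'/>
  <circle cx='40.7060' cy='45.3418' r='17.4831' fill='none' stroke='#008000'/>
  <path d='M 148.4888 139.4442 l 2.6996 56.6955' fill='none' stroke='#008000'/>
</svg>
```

viewBox `0 0 186.9236 227.3725` with mm width/height → 1 unit = 1 mm. Flip: y_m = 227.3725 − y_svg.

**Shape 1** — `<polyline>` line segment, stroke `#008000` → engrave (S205, F2057). Machine vertices: (79.6522,24.1660) → (44.1203,48.7722). Open path.

**Shape 2** — `<path>` line segment, stroke `#0000ff` → score (S538, F2376). Machine vertices: (169.5902,158.4901) → (59.3930,67.6310). Open path.

**Shape 3** — `<path>` regular polygon, stroke `#008000` → engrave (S205, F2057). Machine vertices: (61.1429,20.0536) → (60.8207,25.0629) → (64.1350,28.8329) → (69.1443,29.1551) → (72.9143,25.8408) → (73.2365,20.8315) → (69.9222,17.0615) → (64.9129,16.7393) → (61.1429,20.0536). Closed: final G1 returns to the first vertex.

**Shape 4** — `<circle>` circle, stroke `#008000` → engrave (S205, F2057). Machine vertices: (58.1891,182.0307) → (54.8501,192.3070) → (46.1086,198.6581) → (35.3034,198.6581) → (26.5619,192.3070) → (23.2229,182.0307) → (26.5619,171.7544) → (35.3034,165.4033) → (46.1086,165.4033) → (54.8501,171.7544) → (58.1891,182.0307). Closed: final G1 returns to the first vertex.

**Shape 5** — `<path>` line segment, stroke `#008000` → engrave (S205, F2057). Machine vertices: (148.4888,87.9283) → (151.1884,31.2328). Open path.

; LightBurn 1.4.05
; GRBL device profile, absolute coords
G21
G90
G0 X79.6522 Y24.1660
M3 S205
G1 X44.1203 Y48.7722 F2057
M5
G0 X169.5902 Y158.4901
M3 S538
G1 X59.3930 Y67.6310 F2376
M5
G0 X61.1429 Y20.0536
M3 S205
G1 X60.8207 Y25.0629 F2057
G1 X64.1350 Y28.8329
G1 X69.1443 Y29.1551
G1 X72.9143 Y25.8408
G1 X73.2365 Y20.8315
G1 X69.9222 Y17.0615
G1 X64.9129 Y16.7393
G1 X61.1429 Y20.0536
M5
G0 X58.1891 Y182.0307
M3 S205
G1 X54.8501 Y192.3070 F2057
G1 X46.1086 Y198.6581
G1 X35.3034 Y198.6581
G1 X26.5619 Y192.3070
G1 X23.2229 Y182.0307
G1 X26.5619 Y171.7544
G1 X35.3034 Y165.4033
G1 X46.1086 Y165.4033
G1 X54.8501 Y171.7544
G1 X58.1891 Y182.0307
M5
G0 X148.4888 Y87.9283
M3 S205
G1 X151.1884 Y31.2328 F2057
M5
G0 X0.0000 Y0.0000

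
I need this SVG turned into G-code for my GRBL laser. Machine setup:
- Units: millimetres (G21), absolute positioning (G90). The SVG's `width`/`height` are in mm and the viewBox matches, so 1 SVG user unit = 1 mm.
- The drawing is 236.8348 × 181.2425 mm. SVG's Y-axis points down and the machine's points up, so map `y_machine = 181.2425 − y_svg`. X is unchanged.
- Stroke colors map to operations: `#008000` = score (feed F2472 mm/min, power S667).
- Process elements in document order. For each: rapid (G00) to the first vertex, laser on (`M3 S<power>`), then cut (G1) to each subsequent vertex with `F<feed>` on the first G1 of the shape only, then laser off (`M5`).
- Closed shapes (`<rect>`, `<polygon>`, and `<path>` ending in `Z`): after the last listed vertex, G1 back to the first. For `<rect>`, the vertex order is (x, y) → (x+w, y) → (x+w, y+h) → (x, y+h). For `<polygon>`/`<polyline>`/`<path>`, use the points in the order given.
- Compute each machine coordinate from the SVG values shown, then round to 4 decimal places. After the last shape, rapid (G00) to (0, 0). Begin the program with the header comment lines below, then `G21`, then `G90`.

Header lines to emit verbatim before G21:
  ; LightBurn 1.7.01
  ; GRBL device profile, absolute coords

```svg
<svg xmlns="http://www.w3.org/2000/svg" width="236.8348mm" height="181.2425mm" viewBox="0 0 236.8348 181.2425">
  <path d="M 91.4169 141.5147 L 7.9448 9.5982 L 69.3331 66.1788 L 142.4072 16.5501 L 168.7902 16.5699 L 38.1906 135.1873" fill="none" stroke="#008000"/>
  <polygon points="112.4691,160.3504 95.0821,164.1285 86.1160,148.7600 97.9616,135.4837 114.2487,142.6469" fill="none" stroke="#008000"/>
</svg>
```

Since the viewBox matches the mm dimensions, user units are millimetres directly. The only transform is the Y-flip y_m = 181.2425 − y_svg.

Shape 1 is a open polyline drawn with `<path>`. Its stroke #008000 means score at S667, F2472. After flipping Y the toolpath is (91.4169,39.7278) → (7.9448,171.6443) → (69.3331,115.0637) → (142.4072,164.6924) → (168.7902,164.6726) → (38.1906,46.0552).

Shape 2 is a regular polygon drawn with `<polygon>`. Its stroke #008000 means score at S667, F2472. After flipping Y the toolpath is (112.4691,20.8921) → (95.0821,17.1140) → (86.1160,32.4825) → (97.9616,45.7588) → (114.2487,38.5956) → (112.4691,20.8921), returning to the start.

; LightBurn 1.7.01
; GRBL device profile, absolute coords
G21
G90
G00 X91.4169 Y39.7278
M3 S667
G1 X7.9448 Y171.6443 F2472
G1 X69.3331 Y115.0637
G1 X142.4072 Y164.6924
G1 X168.7902 Y164.6726
G1 X38.1906 Y46.0552
M5
G00 X112.4691 Y20.8921
M3 S667
G1 X95.0821 Y17.1140 F2472
G1 X86.1160 Y32.4825
G1 X97.9616 Y45.7588
G1 X114.2487 Y38.5956
G1 X112.4691 Y20.8921
M5
G00 X0.0000 Y0.0000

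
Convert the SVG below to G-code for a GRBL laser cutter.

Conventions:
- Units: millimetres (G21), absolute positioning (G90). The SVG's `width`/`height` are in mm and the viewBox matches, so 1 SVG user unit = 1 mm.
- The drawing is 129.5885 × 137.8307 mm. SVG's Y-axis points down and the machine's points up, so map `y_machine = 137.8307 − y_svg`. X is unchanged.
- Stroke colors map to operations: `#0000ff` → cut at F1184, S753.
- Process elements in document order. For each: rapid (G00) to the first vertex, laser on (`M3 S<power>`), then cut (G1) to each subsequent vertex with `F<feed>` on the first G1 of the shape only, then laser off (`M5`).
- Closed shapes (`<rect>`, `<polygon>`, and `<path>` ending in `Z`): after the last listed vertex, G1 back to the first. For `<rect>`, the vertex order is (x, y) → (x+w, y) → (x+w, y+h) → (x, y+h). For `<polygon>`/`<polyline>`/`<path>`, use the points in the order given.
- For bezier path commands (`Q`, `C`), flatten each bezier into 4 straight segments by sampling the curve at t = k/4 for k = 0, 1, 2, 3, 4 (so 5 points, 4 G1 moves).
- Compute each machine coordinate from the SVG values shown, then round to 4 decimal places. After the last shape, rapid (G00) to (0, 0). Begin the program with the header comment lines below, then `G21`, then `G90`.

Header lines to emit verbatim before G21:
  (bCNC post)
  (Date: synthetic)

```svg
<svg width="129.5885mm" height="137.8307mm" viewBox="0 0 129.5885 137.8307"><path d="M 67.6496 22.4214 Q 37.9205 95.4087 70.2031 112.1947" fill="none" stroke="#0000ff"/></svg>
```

Since the viewBox matches the mm dimensions, user units are millimetres directly. The only transform is the Y-flip y_m = 137.8307 − y_svg.

Shape 1 is a quadratic bezier drawn with `<path>`. Its stroke #0000ff means cut at S753, F1184. After flipping Y the toolpath is (67.6496,115.4093) → (56.6608,82.4282) → (53.4234,56.4723) → (57.9375,37.5416) → (70.2031,25.6360).

(bCNC post)
(Date: synthetic)
G21
G90
G00 X67.6496 Y115.4093
M3 S753
G1 X56.6608 Y82.4282 F1184
G1 X53.4234 Y56.4723
G1 X57.9375 Y37.5416
G1 X70.2031 Y25.6360
M5
G00 X0.0000 Y0.0000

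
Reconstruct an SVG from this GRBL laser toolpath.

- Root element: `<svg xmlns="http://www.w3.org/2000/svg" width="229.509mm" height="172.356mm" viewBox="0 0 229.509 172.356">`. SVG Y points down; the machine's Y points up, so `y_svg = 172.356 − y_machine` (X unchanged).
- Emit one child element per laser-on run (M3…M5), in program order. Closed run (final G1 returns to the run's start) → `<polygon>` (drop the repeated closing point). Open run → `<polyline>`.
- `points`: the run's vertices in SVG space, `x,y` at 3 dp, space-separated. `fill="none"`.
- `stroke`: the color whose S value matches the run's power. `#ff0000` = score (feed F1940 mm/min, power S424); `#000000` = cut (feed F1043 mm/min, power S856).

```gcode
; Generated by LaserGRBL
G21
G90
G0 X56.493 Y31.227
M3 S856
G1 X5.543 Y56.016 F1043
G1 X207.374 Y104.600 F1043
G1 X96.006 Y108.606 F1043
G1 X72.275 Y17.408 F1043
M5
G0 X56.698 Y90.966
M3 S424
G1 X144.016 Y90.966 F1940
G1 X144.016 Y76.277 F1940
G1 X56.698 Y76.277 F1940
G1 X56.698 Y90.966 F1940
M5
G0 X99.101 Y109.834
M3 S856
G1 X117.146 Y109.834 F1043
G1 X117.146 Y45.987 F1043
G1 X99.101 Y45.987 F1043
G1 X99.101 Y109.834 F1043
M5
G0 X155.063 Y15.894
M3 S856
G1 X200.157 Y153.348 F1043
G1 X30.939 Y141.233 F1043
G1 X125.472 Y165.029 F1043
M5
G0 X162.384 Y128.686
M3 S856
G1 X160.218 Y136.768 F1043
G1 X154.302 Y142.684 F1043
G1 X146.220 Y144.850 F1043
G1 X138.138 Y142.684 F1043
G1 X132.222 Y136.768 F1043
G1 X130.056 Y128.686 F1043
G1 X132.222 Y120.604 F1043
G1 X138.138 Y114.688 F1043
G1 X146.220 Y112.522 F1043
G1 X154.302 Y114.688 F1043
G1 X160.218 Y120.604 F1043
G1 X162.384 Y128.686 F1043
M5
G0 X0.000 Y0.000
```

y_svg = 172.356 − y_m.

[1] S856→`#000000` (cut); open run; points: 56.493,141.129 5.543,116.340 207.374,67.756 96.006,63.750 72.275,154.948

[2] S424→`#ff0000` (score); closed run; points: 56.698,81.390 144.016,81.390 144.016,96.079 56.698,96.079

[3] S856→`#000000` (cut); closed run; points: 99.101,62.522 117.146,62.522 117.146,126.369 99.101,126.369

[4] S856→`#000000` (cut); open run; points: 155.063,156.462 200.157,19.008 30.939,31.123 125.472,7.327

[5] S856→`#000000` (cut); closed run; points: 162.384,43.670 160.218,35.588 154.302,29.672 146.220,27.506 138.138,29.672 132.222,35.588 130.056,43.670 132.222,51.752 138.138,57.668 146.220,59.834 154.302,57.668 160.218,51.752

<svg xmlns="http://www.w3.org/2000/svg" width="229.509mm" height="172.356mm" viewBox="0 0 229.509 172.356">
  <polyline points="56.493,141.129 5.543,116.340 207.374,67.756 96.006,63.750 72.275,154.948" fill="none" stroke="#000000"/>
  <polygon points="56.698,81.390 144.016,81.390 144.016,96.079 56.698,96.079" fill="none" stroke="#ff0000"/>
  <polygon points="99.101,62.522 117.146,62.522 117.146,126.369 99.101,126.369" fill="none" stroke="#000000"/>
  <polyline points="155.063,156.462 200.157,19.008 30.939,31.123 125.472,7.327" fill="none" stroke="#000000"/>
  <polygon points="162.384,43.670 160.218,35.588 154.302,29.672 146.220,27.506 138.138,29.672 132.222,35.588 130.056,43.670 132.222,51.752 138.138,57.668 146.220,59.834 154.302,57.668 160.218,51.752" fill="none" stroke="#000000"/>
</svg>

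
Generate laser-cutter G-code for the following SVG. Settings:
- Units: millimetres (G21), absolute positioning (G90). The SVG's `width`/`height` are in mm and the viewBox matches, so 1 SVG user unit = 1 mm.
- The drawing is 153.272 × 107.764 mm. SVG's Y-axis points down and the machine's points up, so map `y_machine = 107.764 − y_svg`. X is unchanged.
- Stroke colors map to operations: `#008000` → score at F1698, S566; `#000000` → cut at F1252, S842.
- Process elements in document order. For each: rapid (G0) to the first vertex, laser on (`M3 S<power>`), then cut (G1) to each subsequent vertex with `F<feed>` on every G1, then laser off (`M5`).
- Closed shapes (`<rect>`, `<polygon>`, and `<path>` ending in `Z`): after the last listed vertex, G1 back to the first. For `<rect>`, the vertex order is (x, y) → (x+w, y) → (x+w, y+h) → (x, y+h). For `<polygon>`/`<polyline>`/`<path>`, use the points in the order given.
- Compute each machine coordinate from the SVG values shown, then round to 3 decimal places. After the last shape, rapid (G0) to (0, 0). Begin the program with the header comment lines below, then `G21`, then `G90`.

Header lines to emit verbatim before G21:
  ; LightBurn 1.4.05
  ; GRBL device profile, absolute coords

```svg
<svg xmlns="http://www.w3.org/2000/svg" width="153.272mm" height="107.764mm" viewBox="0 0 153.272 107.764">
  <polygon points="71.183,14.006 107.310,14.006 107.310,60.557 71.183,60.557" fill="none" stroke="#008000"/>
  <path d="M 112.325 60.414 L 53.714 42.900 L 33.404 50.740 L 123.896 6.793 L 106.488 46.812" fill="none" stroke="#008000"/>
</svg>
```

; LightBurn 1.4.05
; GRBL device profile, absolute coords
G21
G90
G0 X71.183 Y93.758
M3 S566
G1 X107.310 Y93.758 F1698
G1 X107.310 Y47.207 F1698
G1 X71.183 Y47.207 F1698
G1 X71.183 Y93.758 F1698
M5
G0 X112.325 Y47.350
M3 S566
G1 X53.714 Y64.864 F1698
G1 X33.404 Y57.024 F1698
G1 X123.896 Y100.971 F1698
G1 X106.488 Y60.952 F1698
M5
G0 X0.000 Y0.000

viewBox `0 0 153.272 107.764` with mm width/height → 1 unit = 1 mm. Flip: y_m = 107.764 − y_svg.

**Shape 1** — `<polygon>` rectangle, stroke `#008000` → score (S566, F1698). Machine vertices: (71.183,93.758) → (107.310,93.758) → (107.310,47.207) → (71.183,47.207) → (71.183,93.758). Closed: final G1 returns to the first vertex.

**Shape 2** — `<path>` open polyline, stroke `#008000` → score (S566, F1698). Machine vertices: (112.325,47.350) → (53.714,64.864) → (33.404,57.024) → (123.896,100.971) → (106.488,60.952). Open path.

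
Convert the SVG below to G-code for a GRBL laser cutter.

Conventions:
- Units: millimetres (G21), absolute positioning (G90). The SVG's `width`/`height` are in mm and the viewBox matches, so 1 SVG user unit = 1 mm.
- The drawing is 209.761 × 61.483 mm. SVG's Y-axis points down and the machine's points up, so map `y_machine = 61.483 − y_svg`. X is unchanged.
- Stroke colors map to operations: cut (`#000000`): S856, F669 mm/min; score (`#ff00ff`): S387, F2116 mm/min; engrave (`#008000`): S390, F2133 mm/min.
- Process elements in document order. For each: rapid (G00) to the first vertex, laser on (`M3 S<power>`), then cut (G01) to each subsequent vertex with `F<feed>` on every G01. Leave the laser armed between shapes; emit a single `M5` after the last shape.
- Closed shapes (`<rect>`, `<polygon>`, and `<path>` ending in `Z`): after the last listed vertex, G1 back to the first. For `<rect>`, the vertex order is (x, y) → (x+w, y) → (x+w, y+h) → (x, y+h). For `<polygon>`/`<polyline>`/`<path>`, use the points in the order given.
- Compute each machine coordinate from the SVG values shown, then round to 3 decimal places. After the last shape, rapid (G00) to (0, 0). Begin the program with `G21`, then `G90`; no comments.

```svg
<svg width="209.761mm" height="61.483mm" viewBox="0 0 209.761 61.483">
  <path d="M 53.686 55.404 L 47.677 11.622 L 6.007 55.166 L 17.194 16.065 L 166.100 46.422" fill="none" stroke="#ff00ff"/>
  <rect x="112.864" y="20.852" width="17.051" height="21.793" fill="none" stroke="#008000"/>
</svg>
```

G21
G90
G00 X53.686 Y6.079
M3 S387
G01 X47.677 Y49.861 F2116
G01 X6.007 Y6.317 F2116
G01 X17.194 Y45.418 F2116
G01 X166.100 Y15.061 F2116
G00 X112.864 Y40.631
M3 S390
G01 X129.915 Y40.631 F2133
G01 X129.915 Y18.838 F2133
G01 X112.864 Y18.838 F2133
G01 X112.864 Y40.631 F2133
M5
G00 X0.000 Y0.000

Since the viewBox matches the mm dimensions, user units are millimetres directly. The only transform is the Y-flip y_m = 61.483 − y_svg.

Shape 1 is a open polyline drawn with `<path>`. Its stroke #ff00ff means score at S387, F2116. After flipping Y the toolpath is (53.686,6.079) → (47.677,49.861) → (6.007,6.317) → (17.194,45.418) → (166.100,15.061).

Shape 2 is a rectangle drawn with `<rect>`. Its stroke #008000 means engrave at S390, F2133. After flipping Y the toolpath is (112.864,40.631) → (129.915,40.631) → (129.915,18.838) → (112.864,18.838) → (112.864,40.631), returning to the start.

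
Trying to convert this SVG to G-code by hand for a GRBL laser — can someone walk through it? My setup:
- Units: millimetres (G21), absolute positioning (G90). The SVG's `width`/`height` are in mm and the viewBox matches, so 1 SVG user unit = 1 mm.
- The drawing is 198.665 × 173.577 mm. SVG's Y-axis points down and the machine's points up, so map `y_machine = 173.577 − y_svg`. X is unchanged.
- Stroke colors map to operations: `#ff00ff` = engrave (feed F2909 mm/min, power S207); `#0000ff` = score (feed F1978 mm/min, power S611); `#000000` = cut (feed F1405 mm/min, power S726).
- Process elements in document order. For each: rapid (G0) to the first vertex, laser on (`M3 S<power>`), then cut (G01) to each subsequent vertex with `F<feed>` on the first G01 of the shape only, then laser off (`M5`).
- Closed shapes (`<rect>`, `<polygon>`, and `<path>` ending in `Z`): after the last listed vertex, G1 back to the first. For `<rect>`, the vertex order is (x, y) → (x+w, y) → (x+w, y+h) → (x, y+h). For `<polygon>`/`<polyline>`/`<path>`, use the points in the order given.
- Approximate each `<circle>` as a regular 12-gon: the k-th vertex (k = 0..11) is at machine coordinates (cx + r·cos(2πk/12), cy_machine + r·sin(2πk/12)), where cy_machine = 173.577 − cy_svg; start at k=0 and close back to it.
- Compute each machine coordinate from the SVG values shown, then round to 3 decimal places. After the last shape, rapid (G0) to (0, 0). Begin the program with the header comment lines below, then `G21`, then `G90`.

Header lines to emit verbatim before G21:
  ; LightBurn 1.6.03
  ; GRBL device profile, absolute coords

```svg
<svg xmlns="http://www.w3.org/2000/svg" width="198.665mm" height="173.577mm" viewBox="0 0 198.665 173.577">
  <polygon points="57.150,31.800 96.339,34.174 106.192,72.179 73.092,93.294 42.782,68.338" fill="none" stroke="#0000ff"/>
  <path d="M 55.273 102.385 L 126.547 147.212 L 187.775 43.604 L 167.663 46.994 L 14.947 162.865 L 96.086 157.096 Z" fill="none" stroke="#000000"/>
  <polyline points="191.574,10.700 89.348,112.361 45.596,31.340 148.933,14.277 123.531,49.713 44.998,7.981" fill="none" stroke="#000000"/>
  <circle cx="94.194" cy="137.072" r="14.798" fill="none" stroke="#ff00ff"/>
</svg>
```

; LightBurn 1.6.03
; GRBL device profile, absolute coords
G21
G90
G0 X57.150 Y141.777
M3 S611
G01 X96.339 Y139.403 F1978
G01 X106.192 Y101.398
G01 X73.092 Y80.283
G01 X42.782 Y105.239
G01 X57.150 Y141.777
M5
G0 X55.273 Y71.192
M3 S726
G01 X126.547 Y26.365 F1405
G01 X187.775 Y129.973
G01 X167.663 Y126.583
G01 X14.947 Y10.712
G01 X96.086 Y16.481
G01 X55.273 Y71.192
M5
G0 X191.574 Y162.877
M3 S726
G01 X89.348 Y61.216 F1405
G01 X45.596 Y142.237
G01 X148.933 Y159.300
G01 X123.531 Y123.864
G01 X44.998 Y165.596
M5
G0 X108.992 Y36.505
M3 S207
G01 X107.009 Y43.904 F2909
G01 X101.593 Y49.320
G01 X94.194 Y51.303
G01 X86.795 Y49.320
G01 X81.379 Y43.904
G01 X79.396 Y36.505
G01 X81.379 Y29.106
G01 X86.795 Y23.690
G01 X94.194 Y21.707
G01 X101.593 Y23.690
G01 X107.009 Y29.106
G01 X108.992 Y36.505
M5
G0 X0.000 Y0.000

Since the viewBox matches the mm dimensions, user units are millimetres directly. The only transform is the Y-flip y_m = 173.577 − y_svg.

Shape 1 is a regular polygon drawn with `<polygon>`. Its stroke #0000ff means score at S611, F1978. After flipping Y the toolpath is (57.150,141.777) → (96.339,139.403) → (106.192,101.398) → (73.092,80.283) → (42.782,105.239) → (57.150,141.777), returning to the start.

Shape 2 is a closed polygon drawn with `<path>`. Its stroke #000000 means cut at S726, F1405. After flipping Y the toolpath is (55.273,71.192) → (126.547,26.365) → (187.775,129.973) → (167.663,126.583) → (14.947,10.712) → (96.086,16.481) → (55.273,71.192), returning to the start.

Shape 3 is a open polyline drawn with `<polyline>`. Its stroke #000000 means cut at S726, F1405. After flipping Y the toolpath is (191.574,162.877) → (89.348,61.216) → (45.596,142.237) → (148.933,159.300) → (123.531,123.864) → (44.998,165.596).

Shape 4 is a circle drawn with `<circle>`. Its stroke #ff00ff means engrave at S207, F2909. After flipping Y the toolpath is (108.992,36.505) → (107.009,43.904) → (101.593,49.320) → (94.194,51.303) → (86.795,49.320) → (81.379,43.904) → (79.396,36.505) → (81.379,29.106) → (86.795,23.690) → (94.194,21.707) → (101.593,23.690) → (107.009,29.106) → (108.992,36.505), returning to the start.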